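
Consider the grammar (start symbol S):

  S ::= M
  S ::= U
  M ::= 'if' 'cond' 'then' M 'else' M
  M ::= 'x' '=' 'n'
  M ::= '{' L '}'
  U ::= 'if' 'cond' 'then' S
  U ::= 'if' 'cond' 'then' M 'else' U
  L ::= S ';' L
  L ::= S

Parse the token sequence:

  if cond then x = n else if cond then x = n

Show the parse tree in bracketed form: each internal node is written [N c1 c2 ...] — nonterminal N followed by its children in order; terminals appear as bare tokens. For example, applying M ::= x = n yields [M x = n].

S
U
if cond then M else U
if cond then x = n else U
if cond then x = n else if cond then S
if cond then x = n else if cond then M
if cond then x = n else if cond then x = n

[S [U if cond then [M x = n] else [U if cond then [S [M x = n]]]]]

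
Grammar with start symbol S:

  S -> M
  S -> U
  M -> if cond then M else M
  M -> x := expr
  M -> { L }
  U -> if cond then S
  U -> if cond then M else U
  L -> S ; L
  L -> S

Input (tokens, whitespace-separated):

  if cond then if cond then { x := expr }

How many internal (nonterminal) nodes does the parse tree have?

9

[S [U if cond then [S [U if cond then [S [M { [L [S [M x := expr]]] }]]]]]]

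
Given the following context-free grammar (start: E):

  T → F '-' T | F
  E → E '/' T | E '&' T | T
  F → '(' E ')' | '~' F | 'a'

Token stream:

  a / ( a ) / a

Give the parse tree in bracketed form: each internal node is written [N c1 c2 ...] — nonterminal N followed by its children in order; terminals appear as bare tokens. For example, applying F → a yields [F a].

E
E / T
E / T / T
T / T / T
F / T / T
a / T / T
a / F / T
a / ( E ) / T
a / ( T ) / T
a / ( F ) / T
a / ( a ) / T
a / ( a ) / F
a / ( a ) / a

[E [E [E [T [F a]]] / [T [F ( [E [T [F a]]] )]]] / [T [F a]]]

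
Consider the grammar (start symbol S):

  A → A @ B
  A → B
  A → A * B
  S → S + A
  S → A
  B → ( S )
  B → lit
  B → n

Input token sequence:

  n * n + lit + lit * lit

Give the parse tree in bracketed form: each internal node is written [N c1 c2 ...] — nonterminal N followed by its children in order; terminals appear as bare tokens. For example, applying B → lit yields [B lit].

S
S + A
S + A + A
A + A + A
A * B + A + A
B * B + A + A
n * B + A + A
n * n + A + A
n * n + B + A
n * n + lit + A
n * n + lit + A * B
n * n + lit + B * B
n * n + lit + lit * B
n * n + lit + lit * lit

[S [S [S [A [A [B n]] * [B n]]] + [A [B lit]]] + [A [A [B lit]] * [B lit]]]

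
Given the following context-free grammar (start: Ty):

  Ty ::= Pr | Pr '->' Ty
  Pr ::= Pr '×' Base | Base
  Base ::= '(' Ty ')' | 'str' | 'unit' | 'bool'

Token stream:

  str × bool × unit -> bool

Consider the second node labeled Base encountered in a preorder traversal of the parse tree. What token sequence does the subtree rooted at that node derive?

bool

[Ty [Pr [Pr [Pr [Base str]] × [Base bool]] × [Base unit]] -> [Ty [Pr [Base bool]]]]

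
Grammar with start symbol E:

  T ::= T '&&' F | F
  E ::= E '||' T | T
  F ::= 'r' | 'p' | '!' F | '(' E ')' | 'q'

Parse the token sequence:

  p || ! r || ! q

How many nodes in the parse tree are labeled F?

[E [E [E [T [F p]]] || [T [F ! [F r]]]] || [T [F ! [F q]]]]

5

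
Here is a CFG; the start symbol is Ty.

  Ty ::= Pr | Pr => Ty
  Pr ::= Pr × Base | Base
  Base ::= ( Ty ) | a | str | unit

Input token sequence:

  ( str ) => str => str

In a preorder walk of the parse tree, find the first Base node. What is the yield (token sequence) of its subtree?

( str )

[Ty [Pr [Base ( [Ty [Pr [Base str]]] )]] => [Ty [Pr [Base str]] => [Ty [Pr [Base str]]]]]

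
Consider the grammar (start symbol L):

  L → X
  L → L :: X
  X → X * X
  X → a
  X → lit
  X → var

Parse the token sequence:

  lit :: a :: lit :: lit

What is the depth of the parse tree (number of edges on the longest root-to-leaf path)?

[L [L [L [L [X lit]] :: [X a]] :: [X lit]] :: [X lit]]

5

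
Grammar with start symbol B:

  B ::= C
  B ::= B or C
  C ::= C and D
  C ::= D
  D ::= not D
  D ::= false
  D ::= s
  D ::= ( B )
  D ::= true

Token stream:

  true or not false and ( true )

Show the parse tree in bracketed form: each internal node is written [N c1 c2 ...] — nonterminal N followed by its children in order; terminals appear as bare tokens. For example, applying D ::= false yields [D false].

[B [B [C [D true]]] or [C [C [D not [D false]]] and [D ( [B [C [D true]]] )]]]

B
B or C
C or C
D or C
true or C
true or C and D
true or D and D
true or not D and D
true or not false and D
true or not false and ( B )
true or not false and ( C )
true or not false and ( D )
true or not false and ( true )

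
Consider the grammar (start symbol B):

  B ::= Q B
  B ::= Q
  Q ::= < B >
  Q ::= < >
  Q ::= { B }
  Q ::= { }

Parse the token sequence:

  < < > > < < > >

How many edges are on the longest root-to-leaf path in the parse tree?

[B [Q < [B [Q < >]] >] [B [Q < [B [Q < >]] >]]]

5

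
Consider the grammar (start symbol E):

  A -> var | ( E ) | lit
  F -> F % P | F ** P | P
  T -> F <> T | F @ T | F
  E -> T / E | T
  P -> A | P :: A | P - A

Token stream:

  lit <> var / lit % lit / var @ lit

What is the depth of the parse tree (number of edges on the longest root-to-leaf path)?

[E [T [F [P [A lit]]] <> [T [F [P [A var]]]]] / [E [T [F [F [P [A lit]]] % [P [A lit]]]] / [E [T [F [P [A var]]] @ [T [F [P [A lit]]]]]]]]

8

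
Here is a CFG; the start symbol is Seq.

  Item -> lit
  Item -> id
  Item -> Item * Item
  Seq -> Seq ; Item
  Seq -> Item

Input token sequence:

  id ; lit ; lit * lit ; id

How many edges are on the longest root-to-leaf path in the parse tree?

5

[Seq [Seq [Seq [Seq [Item id]] ; [Item lit]] ; [Item [Item lit] * [Item lit]]] ; [Item id]]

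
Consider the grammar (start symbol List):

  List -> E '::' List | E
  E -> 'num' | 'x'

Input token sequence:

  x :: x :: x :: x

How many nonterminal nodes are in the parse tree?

[List [E x] :: [List [E x] :: [List [E x] :: [List [E x]]]]]

8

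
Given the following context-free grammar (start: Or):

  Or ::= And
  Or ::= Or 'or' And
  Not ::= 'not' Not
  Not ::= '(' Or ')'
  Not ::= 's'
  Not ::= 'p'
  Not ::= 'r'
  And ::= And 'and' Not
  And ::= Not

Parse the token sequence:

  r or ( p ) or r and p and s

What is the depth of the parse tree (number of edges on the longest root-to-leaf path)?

7

[Or [Or [Or [And [Not r]]] or [And [Not ( [Or [And [Not p]]] )]]] or [And [And [And [Not r]] and [Not p]] and [Not s]]]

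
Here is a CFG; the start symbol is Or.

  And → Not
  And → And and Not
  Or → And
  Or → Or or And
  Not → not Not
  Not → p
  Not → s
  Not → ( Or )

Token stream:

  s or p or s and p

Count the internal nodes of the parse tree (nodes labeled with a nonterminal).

[Or [Or [Or [And [Not s]]] or [And [Not p]]] or [And [And [Not s]] and [Not p]]]

11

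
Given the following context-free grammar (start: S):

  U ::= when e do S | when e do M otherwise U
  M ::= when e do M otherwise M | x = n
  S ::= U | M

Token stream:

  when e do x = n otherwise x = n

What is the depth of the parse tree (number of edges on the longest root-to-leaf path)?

3

[S [M when e do [M x = n] otherwise [M x = n]]]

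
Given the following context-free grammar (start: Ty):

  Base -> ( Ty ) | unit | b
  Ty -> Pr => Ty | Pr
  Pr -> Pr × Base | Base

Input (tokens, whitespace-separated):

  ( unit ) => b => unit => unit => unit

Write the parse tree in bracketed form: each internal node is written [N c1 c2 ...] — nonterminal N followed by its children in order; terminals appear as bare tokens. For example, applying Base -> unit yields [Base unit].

[Ty [Pr [Base ( [Ty [Pr [Base unit]]] )]] => [Ty [Pr [Base b]] => [Ty [Pr [Base unit]] => [Ty [Pr [Base unit]] => [Ty [Pr [Base unit]]]]]]]

Ty
Pr => Ty
Base => Ty
( Ty ) => Ty
( Pr ) => Ty
( Base ) => Ty
( unit ) => Ty
( unit ) => Pr => Ty
( unit ) => Base => Ty
( unit ) => b => Ty
( unit ) => b => Pr => Ty
( unit ) => b => Base => Ty
( unit ) => b => unit => Ty
( unit ) => b => unit => Pr => Ty
( unit ) => b => unit => Base => Ty
( unit ) => b => unit => unit => Ty
( unit ) => b => unit => unit => Pr
( unit ) => b => unit => unit => Base
( unit ) => b => unit => unit => unit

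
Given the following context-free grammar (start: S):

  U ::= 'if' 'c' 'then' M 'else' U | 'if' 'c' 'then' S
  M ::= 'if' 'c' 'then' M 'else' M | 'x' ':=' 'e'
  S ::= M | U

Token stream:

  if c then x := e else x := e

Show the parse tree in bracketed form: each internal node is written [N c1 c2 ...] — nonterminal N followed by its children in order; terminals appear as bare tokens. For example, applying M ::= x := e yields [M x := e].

S
M
if c then M else M
if c then x := e else M
if c then x := e else x := e

[S [M if c then [M x := e] else [M x := e]]]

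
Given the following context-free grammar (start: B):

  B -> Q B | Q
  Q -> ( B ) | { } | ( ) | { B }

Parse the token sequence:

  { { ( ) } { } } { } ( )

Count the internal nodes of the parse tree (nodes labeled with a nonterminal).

12

[B [Q { [B [Q { [B [Q ( )]] }] [B [Q { }]]] }] [B [Q { }] [B [Q ( )]]]]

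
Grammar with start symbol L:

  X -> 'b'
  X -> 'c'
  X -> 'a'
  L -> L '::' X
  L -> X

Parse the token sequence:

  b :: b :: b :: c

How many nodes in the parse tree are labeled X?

[L [L [L [L [X b]] :: [X b]] :: [X b]] :: [X c]]

4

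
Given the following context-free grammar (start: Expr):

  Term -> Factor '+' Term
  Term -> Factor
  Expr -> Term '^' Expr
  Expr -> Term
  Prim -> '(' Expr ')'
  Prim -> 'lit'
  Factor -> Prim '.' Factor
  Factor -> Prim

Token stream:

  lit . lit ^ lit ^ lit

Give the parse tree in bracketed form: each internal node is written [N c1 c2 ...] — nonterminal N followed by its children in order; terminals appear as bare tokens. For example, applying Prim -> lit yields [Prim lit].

[Expr [Term [Factor [Prim lit] . [Factor [Prim lit]]]] ^ [Expr [Term [Factor [Prim lit]]] ^ [Expr [Term [Factor [Prim lit]]]]]]

Expr
Term ^ Expr
Factor ^ Expr
Prim . Factor ^ Expr
lit . Factor ^ Expr
lit . Prim ^ Expr
lit . lit ^ Expr
lit . lit ^ Term ^ Expr
lit . lit ^ Factor ^ Expr
lit . lit ^ Prim ^ Expr
lit . lit ^ lit ^ Expr
lit . lit ^ lit ^ Term
lit . lit ^ lit ^ Factor
lit . lit ^ lit ^ Prim
lit . lit ^ lit ^ lit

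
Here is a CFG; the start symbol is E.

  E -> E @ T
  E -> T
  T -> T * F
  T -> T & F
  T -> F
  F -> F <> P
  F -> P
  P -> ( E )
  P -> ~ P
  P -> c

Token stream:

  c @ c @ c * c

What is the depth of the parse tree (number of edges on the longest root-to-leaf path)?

[E [E [E [T [F [P c]]]] @ [T [F [P c]]]] @ [T [T [F [P c]]] * [F [P c]]]]

6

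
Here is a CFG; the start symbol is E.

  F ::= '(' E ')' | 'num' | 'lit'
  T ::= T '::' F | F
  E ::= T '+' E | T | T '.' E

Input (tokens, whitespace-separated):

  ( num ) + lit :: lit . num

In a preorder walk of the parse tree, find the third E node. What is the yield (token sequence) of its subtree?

[E [T [F ( [E [T [F num]]] )]] + [E [T [T [F lit]] :: [F lit]] . [E [T [F num]]]]]

lit :: lit . num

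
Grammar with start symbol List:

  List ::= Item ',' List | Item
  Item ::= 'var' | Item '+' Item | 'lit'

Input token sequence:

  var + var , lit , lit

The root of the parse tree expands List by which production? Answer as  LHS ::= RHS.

[List [Item [Item var] + [Item var]] , [List [Item lit] , [List [Item lit]]]]

List ::= Item ',' List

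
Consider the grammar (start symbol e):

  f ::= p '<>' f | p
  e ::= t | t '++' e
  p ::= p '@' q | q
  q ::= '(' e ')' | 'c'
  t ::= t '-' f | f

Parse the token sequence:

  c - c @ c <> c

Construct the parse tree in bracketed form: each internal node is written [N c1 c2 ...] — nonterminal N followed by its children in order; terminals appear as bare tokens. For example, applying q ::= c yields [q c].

[e [t [t [f [p [q c]]]] - [f [p [p [q c]] @ [q c]] <> [f [p [q c]]]]]]

e
t
t - f
f - f
p - f
q - f
c - f
c - p <> f
c - p @ q <> f
c - q @ q <> f
c - c @ q <> f
c - c @ c <> f
c - c @ c <> p
c - c @ c <> q
c - c @ c <> c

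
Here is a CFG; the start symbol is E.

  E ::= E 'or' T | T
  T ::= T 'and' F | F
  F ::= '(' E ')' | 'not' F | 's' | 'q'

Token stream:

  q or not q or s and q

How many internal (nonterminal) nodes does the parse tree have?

12

[E [E [E [T [F q]]] or [T [F not [F q]]]] or [T [T [F s]] and [F q]]]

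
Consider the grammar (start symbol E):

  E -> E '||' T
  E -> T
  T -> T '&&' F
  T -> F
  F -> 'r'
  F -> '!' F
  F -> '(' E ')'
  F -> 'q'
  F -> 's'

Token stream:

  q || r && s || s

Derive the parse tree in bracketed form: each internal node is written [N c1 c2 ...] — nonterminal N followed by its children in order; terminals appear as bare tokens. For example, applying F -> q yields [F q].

[E [E [E [T [F q]]] || [T [T [F r]] && [F s]]] || [T [F s]]]

E
E || T
E || T || T
T || T || T
F || T || T
q || T || T
q || T && F || T
q || F && F || T
q || r && F || T
q || r && s || T
q || r && s || F
q || r && s || s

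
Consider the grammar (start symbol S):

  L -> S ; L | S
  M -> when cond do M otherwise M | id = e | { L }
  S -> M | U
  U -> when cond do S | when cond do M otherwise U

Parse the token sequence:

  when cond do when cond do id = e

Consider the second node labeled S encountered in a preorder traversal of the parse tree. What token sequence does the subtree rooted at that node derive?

[S [U when cond do [S [U when cond do [S [M id = e]]]]]]

when cond do id = e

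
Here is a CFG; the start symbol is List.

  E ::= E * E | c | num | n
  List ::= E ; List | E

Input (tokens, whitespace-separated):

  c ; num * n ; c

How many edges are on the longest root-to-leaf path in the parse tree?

[List [E c] ; [List [E [E num] * [E n]] ; [List [E c]]]]

4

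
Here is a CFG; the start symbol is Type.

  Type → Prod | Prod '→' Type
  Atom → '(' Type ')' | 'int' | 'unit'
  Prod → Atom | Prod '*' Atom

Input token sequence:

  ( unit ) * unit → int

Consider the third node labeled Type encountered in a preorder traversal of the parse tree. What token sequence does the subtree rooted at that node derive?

[Type [Prod [Prod [Atom ( [Type [Prod [Atom unit]]] )]] * [Atom unit]] → [Type [Prod [Atom int]]]]

int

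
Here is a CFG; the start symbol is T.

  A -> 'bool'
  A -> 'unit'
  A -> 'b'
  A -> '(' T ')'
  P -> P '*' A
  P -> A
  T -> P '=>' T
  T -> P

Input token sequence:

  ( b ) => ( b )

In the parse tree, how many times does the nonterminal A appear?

[T [P [A ( [T [P [A b]]] )]] => [T [P [A ( [T [P [A b]]] )]]]]

4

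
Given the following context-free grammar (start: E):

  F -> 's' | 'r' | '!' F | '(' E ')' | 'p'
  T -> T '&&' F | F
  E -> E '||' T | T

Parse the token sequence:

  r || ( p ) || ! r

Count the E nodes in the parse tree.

[E [E [E [T [F r]]] || [T [F ( [E [T [F p]]] )]]] || [T [F ! [F r]]]]

4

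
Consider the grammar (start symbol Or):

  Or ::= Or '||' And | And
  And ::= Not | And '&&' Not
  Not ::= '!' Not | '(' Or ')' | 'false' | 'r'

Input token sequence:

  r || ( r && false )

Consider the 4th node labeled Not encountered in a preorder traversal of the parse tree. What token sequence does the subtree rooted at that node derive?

[Or [Or [And [Not r]]] || [And [Not ( [Or [And [And [Not r]] && [Not false]]] )]]]

false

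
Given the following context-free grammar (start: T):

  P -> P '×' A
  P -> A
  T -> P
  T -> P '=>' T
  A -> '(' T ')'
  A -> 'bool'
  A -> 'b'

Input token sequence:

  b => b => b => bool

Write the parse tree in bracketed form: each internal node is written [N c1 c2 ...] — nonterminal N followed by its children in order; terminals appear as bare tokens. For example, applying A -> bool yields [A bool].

[T [P [A b]] => [T [P [A b]] => [T [P [A b]] => [T [P [A bool]]]]]]

T
P => T
A => T
b => T
b => P => T
b => A => T
b => b => T
b => b => P => T
b => b => A => T
b => b => b => T
b => b => b => P
b => b => b => A
b => b => b => bool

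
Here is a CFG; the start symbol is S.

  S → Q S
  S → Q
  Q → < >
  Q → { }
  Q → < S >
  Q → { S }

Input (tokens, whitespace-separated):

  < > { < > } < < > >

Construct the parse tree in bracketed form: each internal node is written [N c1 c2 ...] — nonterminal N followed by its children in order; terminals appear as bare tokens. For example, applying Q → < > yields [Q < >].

S
Q S
< > S
< > Q S
< > { S } S
< > { Q } S
< > { < > } S
< > { < > } Q
< > { < > } < S >
< > { < > } < Q >
< > { < > } < < > >

[S [Q < >] [S [Q { [S [Q < >]] }] [S [Q < [S [Q < >]] >]]]]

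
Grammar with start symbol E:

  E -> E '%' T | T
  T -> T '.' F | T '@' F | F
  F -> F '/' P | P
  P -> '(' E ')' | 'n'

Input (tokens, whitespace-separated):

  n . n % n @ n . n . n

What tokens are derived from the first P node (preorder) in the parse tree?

n

[E [E [T [T [F [P n]]] . [F [P n]]]] % [T [T [T [T [F [P n]]] @ [F [P n]]] . [F [P n]]] . [F [P n]]]]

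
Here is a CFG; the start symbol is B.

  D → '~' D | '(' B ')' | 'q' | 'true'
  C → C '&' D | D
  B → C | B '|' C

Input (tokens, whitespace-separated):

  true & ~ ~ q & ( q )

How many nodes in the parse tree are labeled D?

6

[B [C [C [C [D true]] & [D ~ [D ~ [D q]]]] & [D ( [B [C [D q]]] )]]]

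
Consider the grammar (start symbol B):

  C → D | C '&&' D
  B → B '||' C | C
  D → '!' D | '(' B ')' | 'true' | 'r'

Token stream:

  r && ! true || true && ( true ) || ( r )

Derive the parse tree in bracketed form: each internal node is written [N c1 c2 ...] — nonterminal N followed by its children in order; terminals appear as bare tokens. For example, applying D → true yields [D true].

B
B || C
B || C || C
C || C || C
C && D || C || C
D && D || C || C
r && D || C || C
r && ! D || C || C
r && ! true || C || C
r && ! true || C && D || C
r && ! true || D && D || C
r && ! true || true && D || C
r && ! true || true && ( B ) || C
r && ! true || true && ( C ) || C
r && ! true || true && ( D ) || C
r && ! true || true && ( true ) || C
r && ! true || true && ( true ) || D
r && ! true || true && ( true ) || ( B )
r && ! true || true && ( true ) || ( C )
r && ! true || true && ( true ) || ( D )
r && ! true || true && ( true ) || ( r )

[B [B [B [C [C [D r]] && [D ! [D true]]]] || [C [C [D true]] && [D ( [B [C [D true]]] )]]] || [C [D ( [B [C [D r]]] )]]]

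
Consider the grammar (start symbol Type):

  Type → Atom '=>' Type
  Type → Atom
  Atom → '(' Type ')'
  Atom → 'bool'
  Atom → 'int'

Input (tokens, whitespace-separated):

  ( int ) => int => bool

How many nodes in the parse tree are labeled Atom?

[Type [Atom ( [Type [Atom int]] )] => [Type [Atom int] => [Type [Atom bool]]]]

4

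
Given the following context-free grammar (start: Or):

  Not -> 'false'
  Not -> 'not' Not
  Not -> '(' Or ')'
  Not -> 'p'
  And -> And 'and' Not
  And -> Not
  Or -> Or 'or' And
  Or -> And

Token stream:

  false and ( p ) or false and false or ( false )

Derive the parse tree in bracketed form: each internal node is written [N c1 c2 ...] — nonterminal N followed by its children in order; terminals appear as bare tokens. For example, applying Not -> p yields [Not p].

Or
Or or And
Or or And or And
And or And or And
And and Not or And or And
Not and Not or And or And
false and Not or And or And
false and ( Or ) or And or And
false and ( And ) or And or And
false and ( Not ) or And or And
false and ( p ) or And or And
false and ( p ) or And and Not or And
false and ( p ) or Not and Not or And
false and ( p ) or false and Not or And
false and ( p ) or false and false or And
false and ( p ) or false and false or Not
false and ( p ) or false and false or ( Or )
false and ( p ) or false and false or ( And )
false and ( p ) or false and false or ( Not )
false and ( p ) or false and false or ( false )

[Or [Or [Or [And [And [Not false]] and [Not ( [Or [And [Not p]]] )]]] or [And [And [Not false]] and [Not false]]] or [And [Not ( [Or [And [Not false]]] )]]]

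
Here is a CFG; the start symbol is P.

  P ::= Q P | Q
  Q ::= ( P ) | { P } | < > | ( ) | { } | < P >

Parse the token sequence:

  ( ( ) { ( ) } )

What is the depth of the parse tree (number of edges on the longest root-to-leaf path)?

[P [Q ( [P [Q ( )] [P [Q { [P [Q ( )]] }]]] )]]

7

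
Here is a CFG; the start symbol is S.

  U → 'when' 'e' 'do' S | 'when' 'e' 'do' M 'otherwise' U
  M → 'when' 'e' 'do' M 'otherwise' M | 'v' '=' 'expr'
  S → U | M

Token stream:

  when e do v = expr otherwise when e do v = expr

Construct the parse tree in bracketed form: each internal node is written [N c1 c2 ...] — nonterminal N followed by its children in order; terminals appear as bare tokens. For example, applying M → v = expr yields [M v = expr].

S
U
when e do M otherwise U
when e do v = expr otherwise U
when e do v = expr otherwise when e do S
when e do v = expr otherwise when e do M
when e do v = expr otherwise when e do v = expr

[S [U when e do [M v = expr] otherwise [U when e do [S [M v = expr]]]]]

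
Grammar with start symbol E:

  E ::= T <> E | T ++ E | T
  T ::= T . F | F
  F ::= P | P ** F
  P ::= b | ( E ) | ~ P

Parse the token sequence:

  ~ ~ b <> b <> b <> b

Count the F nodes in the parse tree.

[E [T [F [P ~ [P ~ [P b]]]]] <> [E [T [F [P b]]] <> [E [T [F [P b]]] <> [E [T [F [P b]]]]]]]

4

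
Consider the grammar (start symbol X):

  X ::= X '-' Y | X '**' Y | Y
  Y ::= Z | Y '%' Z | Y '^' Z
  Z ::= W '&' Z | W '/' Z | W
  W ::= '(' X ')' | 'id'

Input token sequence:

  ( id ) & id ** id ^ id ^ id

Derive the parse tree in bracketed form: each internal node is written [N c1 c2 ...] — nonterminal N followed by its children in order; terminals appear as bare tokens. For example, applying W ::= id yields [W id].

X
X ** Y
Y ** Y
Z ** Y
W & Z ** Y
( X ) & Z ** Y
( Y ) & Z ** Y
( Z ) & Z ** Y
( W ) & Z ** Y
( id ) & Z ** Y
( id ) & W ** Y
( id ) & id ** Y
( id ) & id ** Y ^ Z
( id ) & id ** Y ^ Z ^ Z
( id ) & id ** Z ^ Z ^ Z
( id ) & id ** W ^ Z ^ Z
( id ) & id ** id ^ Z ^ Z
( id ) & id ** id ^ W ^ Z
( id ) & id ** id ^ id ^ Z
( id ) & id ** id ^ id ^ W
( id ) & id ** id ^ id ^ id

[X [X [Y [Z [W ( [X [Y [Z [W id]]]] )] & [Z [W id]]]]] ** [Y [Y [Y [Z [W id]]] ^ [Z [W id]]] ^ [Z [W id]]]]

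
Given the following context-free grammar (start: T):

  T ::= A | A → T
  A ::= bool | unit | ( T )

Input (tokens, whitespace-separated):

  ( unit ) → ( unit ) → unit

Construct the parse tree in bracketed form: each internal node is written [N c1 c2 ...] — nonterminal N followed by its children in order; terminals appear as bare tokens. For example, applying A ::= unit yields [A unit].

[T [A ( [T [A unit]] )] → [T [A ( [T [A unit]] )] → [T [A unit]]]]

T
A → T
( T ) → T
( A ) → T
( unit ) → T
( unit ) → A → T
( unit ) → ( T ) → T
( unit ) → ( A ) → T
( unit ) → ( unit ) → T
( unit ) → ( unit ) → A
( unit ) → ( unit ) → unit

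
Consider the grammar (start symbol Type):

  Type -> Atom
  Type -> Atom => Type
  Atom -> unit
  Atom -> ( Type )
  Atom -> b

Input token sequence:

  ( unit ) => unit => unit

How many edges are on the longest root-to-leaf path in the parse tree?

[Type [Atom ( [Type [Atom unit]] )] => [Type [Atom unit] => [Type [Atom unit]]]]

4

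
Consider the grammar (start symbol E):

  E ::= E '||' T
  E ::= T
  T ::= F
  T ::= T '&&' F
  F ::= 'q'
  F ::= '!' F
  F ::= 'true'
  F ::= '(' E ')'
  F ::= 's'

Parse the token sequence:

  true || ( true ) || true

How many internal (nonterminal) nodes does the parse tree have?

12

[E [E [E [T [F true]]] || [T [F ( [E [T [F true]]] )]]] || [T [F true]]]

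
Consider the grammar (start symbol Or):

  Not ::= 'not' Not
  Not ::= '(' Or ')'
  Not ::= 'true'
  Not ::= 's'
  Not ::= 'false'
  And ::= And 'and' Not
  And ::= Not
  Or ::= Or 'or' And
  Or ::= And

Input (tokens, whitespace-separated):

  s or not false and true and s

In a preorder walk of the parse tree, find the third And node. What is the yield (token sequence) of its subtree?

not false and true

[Or [Or [And [Not s]]] or [And [And [And [Not not [Not false]]] and [Not true]] and [Not s]]]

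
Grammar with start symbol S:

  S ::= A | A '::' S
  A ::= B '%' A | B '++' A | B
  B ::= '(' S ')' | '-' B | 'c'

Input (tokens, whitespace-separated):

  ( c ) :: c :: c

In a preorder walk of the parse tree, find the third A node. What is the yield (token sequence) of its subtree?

c

[S [A [B ( [S [A [B c]]] )]] :: [S [A [B c]] :: [S [A [B c]]]]]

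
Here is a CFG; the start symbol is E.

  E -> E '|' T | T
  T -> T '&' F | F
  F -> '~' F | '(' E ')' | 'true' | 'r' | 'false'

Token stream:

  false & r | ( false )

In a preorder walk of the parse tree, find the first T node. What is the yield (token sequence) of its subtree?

false & r

[E [E [T [T [F false]] & [F r]]] | [T [F ( [E [T [F false]]] )]]]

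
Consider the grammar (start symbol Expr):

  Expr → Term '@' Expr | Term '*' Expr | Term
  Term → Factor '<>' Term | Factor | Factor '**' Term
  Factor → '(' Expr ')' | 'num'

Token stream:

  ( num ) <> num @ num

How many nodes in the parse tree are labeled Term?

[Expr [Term [Factor ( [Expr [Term [Factor num]]] )] <> [Term [Factor num]]] @ [Expr [Term [Factor num]]]]

4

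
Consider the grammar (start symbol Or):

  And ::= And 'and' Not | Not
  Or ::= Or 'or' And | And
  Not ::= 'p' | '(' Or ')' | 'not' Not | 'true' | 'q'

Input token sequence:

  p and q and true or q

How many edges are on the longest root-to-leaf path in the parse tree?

[Or [Or [And [And [And [Not p]] and [Not q]] and [Not true]]] or [And [Not q]]]

6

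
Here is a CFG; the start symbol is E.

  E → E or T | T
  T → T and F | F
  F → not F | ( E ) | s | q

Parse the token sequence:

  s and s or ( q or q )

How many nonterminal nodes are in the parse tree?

14

[E [E [T [T [F s]] and [F s]]] or [T [F ( [E [E [T [F q]]] or [T [F q]]] )]]]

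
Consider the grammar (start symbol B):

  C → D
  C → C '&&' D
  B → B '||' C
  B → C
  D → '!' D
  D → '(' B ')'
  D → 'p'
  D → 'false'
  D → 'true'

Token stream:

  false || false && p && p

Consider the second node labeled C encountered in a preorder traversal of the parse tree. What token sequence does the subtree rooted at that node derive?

[B [B [C [D false]]] || [C [C [C [D false]] && [D p]] && [D p]]]

false && p && p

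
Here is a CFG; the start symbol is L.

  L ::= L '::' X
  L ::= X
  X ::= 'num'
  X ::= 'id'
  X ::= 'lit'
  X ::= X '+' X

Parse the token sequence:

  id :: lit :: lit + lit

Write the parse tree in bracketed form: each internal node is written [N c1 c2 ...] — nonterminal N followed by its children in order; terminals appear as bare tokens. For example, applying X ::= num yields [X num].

[L [L [L [X id]] :: [X lit]] :: [X [X lit] + [X lit]]]

L
L :: X
L :: X :: X
X :: X :: X
id :: X :: X
id :: lit :: X
id :: lit :: X + X
id :: lit :: lit + X
id :: lit :: lit + lit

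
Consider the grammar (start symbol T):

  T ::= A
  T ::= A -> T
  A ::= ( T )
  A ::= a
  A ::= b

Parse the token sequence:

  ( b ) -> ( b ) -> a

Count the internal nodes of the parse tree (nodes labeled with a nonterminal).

[T [A ( [T [A b]] )] -> [T [A ( [T [A b]] )] -> [T [A a]]]]

10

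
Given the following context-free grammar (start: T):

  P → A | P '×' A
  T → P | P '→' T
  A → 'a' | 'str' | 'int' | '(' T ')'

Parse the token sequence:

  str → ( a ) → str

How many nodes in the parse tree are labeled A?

[T [P [A str]] → [T [P [A ( [T [P [A a]]] )]] → [T [P [A str]]]]]

4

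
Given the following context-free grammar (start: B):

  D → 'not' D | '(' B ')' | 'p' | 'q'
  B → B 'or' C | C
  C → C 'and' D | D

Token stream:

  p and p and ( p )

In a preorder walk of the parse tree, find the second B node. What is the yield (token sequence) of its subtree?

p

[B [C [C [C [D p]] and [D p]] and [D ( [B [C [D p]]] )]]]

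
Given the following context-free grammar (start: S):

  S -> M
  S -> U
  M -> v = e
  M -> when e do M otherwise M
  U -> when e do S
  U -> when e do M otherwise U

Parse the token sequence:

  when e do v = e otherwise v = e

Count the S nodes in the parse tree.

1

[S [M when e do [M v = e] otherwise [M v = e]]]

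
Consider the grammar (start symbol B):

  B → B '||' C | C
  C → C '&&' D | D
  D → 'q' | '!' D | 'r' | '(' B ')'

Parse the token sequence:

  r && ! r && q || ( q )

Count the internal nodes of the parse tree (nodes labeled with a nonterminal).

14

[B [B [C [C [C [D r]] && [D ! [D r]]] && [D q]]] || [C [D ( [B [C [D q]]] )]]]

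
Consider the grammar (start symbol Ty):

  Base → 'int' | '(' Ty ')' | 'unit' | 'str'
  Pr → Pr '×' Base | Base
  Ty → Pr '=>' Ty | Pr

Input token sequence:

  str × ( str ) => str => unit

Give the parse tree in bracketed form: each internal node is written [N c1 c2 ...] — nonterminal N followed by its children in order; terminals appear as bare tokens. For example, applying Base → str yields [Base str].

Ty
Pr => Ty
Pr × Base => Ty
Base × Base => Ty
str × Base => Ty
str × ( Ty ) => Ty
str × ( Pr ) => Ty
str × ( Base ) => Ty
str × ( str ) => Ty
str × ( str ) => Pr => Ty
str × ( str ) => Base => Ty
str × ( str ) => str => Ty
str × ( str ) => str => Pr
str × ( str ) => str => Base
str × ( str ) => str => unit

[Ty [Pr [Pr [Base str]] × [Base ( [Ty [Pr [Base str]]] )]] => [Ty [Pr [Base str]] => [Ty [Pr [Base unit]]]]]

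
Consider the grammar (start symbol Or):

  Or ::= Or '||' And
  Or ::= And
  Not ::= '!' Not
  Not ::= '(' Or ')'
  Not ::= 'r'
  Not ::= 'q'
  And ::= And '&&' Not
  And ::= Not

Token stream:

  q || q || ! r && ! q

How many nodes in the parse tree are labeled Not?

[Or [Or [Or [And [Not q]]] || [And [Not q]]] || [And [And [Not ! [Not r]]] && [Not ! [Not q]]]]

6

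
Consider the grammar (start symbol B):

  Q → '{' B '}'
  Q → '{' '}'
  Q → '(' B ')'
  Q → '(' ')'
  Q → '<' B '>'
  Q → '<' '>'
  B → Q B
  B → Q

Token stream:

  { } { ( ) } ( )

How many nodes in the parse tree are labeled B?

4

[B [Q { }] [B [Q { [B [Q ( )]] }] [B [Q ( )]]]]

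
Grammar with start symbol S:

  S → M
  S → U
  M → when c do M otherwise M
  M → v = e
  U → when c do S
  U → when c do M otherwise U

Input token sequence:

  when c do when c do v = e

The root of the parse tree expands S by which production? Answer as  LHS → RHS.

[S [U when c do [S [U when c do [S [M v = e]]]]]]

S → U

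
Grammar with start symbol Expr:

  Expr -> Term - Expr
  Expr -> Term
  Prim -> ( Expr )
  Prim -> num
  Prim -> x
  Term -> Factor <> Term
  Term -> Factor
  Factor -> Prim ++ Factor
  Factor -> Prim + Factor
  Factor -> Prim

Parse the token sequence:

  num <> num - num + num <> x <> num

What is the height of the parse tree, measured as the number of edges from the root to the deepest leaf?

[Expr [Term [Factor [Prim num]] <> [Term [Factor [Prim num]]]] - [Expr [Term [Factor [Prim num] + [Factor [Prim num]]] <> [Term [Factor [Prim x]] <> [Term [Factor [Prim num]]]]]]]

7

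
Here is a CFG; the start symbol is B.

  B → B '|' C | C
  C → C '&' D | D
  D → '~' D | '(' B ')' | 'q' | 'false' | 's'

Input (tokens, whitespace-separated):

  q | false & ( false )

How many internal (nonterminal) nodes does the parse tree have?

11

[B [B [C [D q]]] | [C [C [D false]] & [D ( [B [C [D false]]] )]]]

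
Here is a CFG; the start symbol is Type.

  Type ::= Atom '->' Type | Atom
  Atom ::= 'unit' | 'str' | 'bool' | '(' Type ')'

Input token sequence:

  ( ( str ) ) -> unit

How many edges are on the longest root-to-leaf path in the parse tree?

[Type [Atom ( [Type [Atom ( [Type [Atom str]] )]] )] -> [Type [Atom unit]]]

6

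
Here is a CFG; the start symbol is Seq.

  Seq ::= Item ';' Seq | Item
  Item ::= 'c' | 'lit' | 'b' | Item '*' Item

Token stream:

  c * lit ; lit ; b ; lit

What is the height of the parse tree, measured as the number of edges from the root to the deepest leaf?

[Seq [Item [Item c] * [Item lit]] ; [Seq [Item lit] ; [Seq [Item b] ; [Seq [Item lit]]]]]

5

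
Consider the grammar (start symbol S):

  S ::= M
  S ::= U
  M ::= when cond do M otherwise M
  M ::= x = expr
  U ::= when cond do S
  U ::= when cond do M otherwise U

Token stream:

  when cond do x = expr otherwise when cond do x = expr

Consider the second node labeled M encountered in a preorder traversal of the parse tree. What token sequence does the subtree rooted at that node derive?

[S [U when cond do [M x = expr] otherwise [U when cond do [S [M x = expr]]]]]

x = expr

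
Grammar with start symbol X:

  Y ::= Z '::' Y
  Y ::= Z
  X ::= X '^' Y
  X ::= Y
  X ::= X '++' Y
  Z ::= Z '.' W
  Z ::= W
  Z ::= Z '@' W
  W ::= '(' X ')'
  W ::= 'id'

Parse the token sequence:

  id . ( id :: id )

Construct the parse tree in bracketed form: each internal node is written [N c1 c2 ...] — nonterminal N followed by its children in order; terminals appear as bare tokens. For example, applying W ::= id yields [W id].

[X [Y [Z [Z [W id]] . [W ( [X [Y [Z [W id]] :: [Y [Z [W id]]]]] )]]]]

X
Y
Z
Z . W
W . W
id . W
id . ( X )
id . ( Y )
id . ( Z :: Y )
id . ( W :: Y )
id . ( id :: Y )
id . ( id :: Z )
id . ( id :: W )
id . ( id :: id )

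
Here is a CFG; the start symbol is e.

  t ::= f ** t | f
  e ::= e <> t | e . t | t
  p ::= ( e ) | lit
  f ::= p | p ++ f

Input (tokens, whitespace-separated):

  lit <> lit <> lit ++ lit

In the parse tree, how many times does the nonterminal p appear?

[e [e [e [t [f [p lit]]]] <> [t [f [p lit]]]] <> [t [f [p lit] ++ [f [p lit]]]]]

4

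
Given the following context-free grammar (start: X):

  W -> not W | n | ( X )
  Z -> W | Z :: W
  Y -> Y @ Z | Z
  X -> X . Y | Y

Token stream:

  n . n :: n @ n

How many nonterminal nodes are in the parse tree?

13

[X [X [Y [Z [W n]]]] . [Y [Y [Z [Z [W n]] :: [W n]]] @ [Z [W n]]]]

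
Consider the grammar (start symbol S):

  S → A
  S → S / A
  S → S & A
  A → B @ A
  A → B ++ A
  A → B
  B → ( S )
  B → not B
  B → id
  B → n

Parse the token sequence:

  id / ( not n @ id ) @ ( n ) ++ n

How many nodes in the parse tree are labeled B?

8

[S [S [A [B id]]] / [A [B ( [S [A [B not [B n]] @ [A [B id]]]] )] @ [A [B ( [S [A [B n]]] )] ++ [A [B n]]]]]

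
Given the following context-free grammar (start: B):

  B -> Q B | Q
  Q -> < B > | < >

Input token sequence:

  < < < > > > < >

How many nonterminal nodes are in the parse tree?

8

[B [Q < [B [Q < [B [Q < >]] >]] >] [B [Q < >]]]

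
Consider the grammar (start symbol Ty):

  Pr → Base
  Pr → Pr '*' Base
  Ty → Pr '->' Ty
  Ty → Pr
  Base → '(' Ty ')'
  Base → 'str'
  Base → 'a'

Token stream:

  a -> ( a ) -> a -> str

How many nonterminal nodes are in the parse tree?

[Ty [Pr [Base a]] -> [Ty [Pr [Base ( [Ty [Pr [Base a]]] )]] -> [Ty [Pr [Base a]] -> [Ty [Pr [Base str]]]]]]

15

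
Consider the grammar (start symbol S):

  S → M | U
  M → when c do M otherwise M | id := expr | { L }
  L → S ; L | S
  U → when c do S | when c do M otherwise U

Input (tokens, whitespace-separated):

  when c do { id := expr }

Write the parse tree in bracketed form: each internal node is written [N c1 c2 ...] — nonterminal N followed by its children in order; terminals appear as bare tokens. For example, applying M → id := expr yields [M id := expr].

[S [U when c do [S [M { [L [S [M id := expr]]] }]]]]

S
U
when c do S
when c do M
when c do { L }
when c do { S }
when c do { M }
when c do { id := expr }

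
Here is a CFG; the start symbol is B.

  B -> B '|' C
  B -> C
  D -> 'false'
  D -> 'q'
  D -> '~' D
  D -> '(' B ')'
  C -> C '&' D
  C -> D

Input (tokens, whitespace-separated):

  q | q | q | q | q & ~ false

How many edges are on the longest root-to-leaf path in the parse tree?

[B [B [B [B [B [C [D q]]] | [C [D q]]] | [C [D q]]] | [C [D q]]] | [C [C [D q]] & [D ~ [D false]]]]

7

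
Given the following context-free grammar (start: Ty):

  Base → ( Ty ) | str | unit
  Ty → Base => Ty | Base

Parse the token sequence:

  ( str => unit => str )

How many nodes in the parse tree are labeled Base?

4

[Ty [Base ( [Ty [Base str] => [Ty [Base unit] => [Ty [Base str]]]] )]]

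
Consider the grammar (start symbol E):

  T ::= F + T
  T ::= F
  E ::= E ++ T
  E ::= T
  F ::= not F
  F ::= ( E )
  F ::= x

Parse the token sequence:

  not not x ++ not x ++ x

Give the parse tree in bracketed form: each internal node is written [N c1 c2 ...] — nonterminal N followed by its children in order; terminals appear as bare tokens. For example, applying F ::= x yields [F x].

[E [E [E [T [F not [F not [F x]]]]] ++ [T [F not [F x]]]] ++ [T [F x]]]

E
E ++ T
E ++ T ++ T
T ++ T ++ T
F ++ T ++ T
not F ++ T ++ T
not not F ++ T ++ T
not not x ++ T ++ T
not not x ++ F ++ T
not not x ++ not F ++ T
not not x ++ not x ++ T
not not x ++ not x ++ F
not not x ++ not x ++ x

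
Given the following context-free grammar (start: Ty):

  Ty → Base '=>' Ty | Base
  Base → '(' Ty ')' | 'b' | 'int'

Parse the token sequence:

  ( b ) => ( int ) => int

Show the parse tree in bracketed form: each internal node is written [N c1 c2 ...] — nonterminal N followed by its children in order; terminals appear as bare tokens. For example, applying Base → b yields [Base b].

[Ty [Base ( [Ty [Base b]] )] => [Ty [Base ( [Ty [Base int]] )] => [Ty [Base int]]]]

Ty
Base => Ty
( Ty ) => Ty
( Base ) => Ty
( b ) => Ty
( b ) => Base => Ty
( b ) => ( Ty ) => Ty
( b ) => ( Base ) => Ty
( b ) => ( int ) => Ty
( b ) => ( int ) => Base
( b ) => ( int ) => int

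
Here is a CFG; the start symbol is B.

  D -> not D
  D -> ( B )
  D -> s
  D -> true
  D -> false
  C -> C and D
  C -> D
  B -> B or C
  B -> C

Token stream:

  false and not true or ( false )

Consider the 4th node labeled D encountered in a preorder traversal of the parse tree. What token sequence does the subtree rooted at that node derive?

[B [B [C [C [D false]] and [D not [D true]]]] or [C [D ( [B [C [D false]]] )]]]

( false )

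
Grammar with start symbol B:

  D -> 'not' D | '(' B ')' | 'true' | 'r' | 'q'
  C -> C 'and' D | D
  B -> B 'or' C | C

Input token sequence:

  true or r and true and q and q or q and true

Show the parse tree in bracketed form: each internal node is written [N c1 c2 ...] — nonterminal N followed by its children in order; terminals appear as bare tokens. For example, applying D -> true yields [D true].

B
B or C
B or C or C
C or C or C
D or C or C
true or C or C
true or C and D or C
true or C and D and D or C
true or C and D and D and D or C
true or D and D and D and D or C
true or r and D and D and D or C
true or r and true and D and D or C
true or r and true and q and D or C
true or r and true and q and q or C
true or r and true and q and q or C and D
true or r and true and q and q or D and D
true or r and true and q and q or q and D
true or r and true and q and q or q and true

[B [B [B [C [D true]]] or [C [C [C [C [D r]] and [D true]] and [D q]] and [D q]]] or [C [C [D q]] and [D true]]]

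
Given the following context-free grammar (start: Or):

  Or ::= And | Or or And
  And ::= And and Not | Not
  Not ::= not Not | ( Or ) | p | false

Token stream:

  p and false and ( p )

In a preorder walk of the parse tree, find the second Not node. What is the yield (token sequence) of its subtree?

false

[Or [And [And [And [Not p]] and [Not false]] and [Not ( [Or [And [Not p]]] )]]]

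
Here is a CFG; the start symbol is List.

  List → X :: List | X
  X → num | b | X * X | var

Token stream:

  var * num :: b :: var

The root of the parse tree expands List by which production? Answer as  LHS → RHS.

[List [X [X var] * [X num]] :: [List [X b] :: [List [X var]]]]

List → X :: List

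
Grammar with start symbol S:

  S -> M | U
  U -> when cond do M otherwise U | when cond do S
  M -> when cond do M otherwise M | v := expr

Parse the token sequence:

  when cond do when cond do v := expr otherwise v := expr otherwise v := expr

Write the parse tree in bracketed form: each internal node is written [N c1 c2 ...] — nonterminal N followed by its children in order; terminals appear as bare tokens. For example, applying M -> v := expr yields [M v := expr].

[S [M when cond do [M when cond do [M v := expr] otherwise [M v := expr]] otherwise [M v := expr]]]

S
M
when cond do M otherwise M
when cond do when cond do M otherwise M otherwise M
when cond do when cond do v := expr otherwise M otherwise M
when cond do when cond do v := expr otherwise v := expr otherwise M
when cond do when cond do v := expr otherwise v := expr otherwise v := expr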